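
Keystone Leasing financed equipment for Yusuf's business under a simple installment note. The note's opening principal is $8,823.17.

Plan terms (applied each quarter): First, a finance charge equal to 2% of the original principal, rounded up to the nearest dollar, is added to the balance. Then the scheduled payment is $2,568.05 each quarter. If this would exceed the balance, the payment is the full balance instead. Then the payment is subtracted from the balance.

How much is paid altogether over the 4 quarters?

Quarter 1: opening $8,823.17; interest $177.00 → $9,000.17; payment $2,568.05; balance $6,432.12
Quarter 2: opening $6,432.12; interest $177.00 → $6,609.12; payment $2,568.05; balance $4,041.07
Quarter 3: opening $4,041.07; interest $177.00 → $4,218.07; payment $2,568.05; balance $1,650.02
Quarter 4: opening $1,650.02; interest $177.00 → $1,827.02; payment $1,827.02; balance $0.00
Total paid: $9,531.17

$9,531.17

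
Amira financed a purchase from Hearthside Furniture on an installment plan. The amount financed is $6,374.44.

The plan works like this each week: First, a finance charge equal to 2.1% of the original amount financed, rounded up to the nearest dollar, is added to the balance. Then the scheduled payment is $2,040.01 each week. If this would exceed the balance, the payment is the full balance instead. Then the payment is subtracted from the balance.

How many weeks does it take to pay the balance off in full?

4

Week 1: opening $6,374.44; interest $134.00 → $6,508.44; payment $2,040.01; balance $4,468.43
Week 2: opening $4,468.43; interest $134.00 → $4,602.43; payment $2,040.01; balance $2,562.42
Week 3: opening $2,562.42; interest $134.00 → $2,696.42; payment $2,040.01; balance $656.41
Week 4: opening $656.41; interest $134.00 → $790.41; payment $790.41; balance $0.00
Balance reaches $0.00 in week 4.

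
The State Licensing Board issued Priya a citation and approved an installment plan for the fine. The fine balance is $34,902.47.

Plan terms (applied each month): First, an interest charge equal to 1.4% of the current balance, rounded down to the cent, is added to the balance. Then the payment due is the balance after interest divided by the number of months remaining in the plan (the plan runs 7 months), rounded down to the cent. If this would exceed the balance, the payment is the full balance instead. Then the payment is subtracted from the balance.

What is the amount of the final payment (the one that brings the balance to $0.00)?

$5,495.71

Month 1: $34,902.47 +$488.63 interest = $35,391.10; pay $5,055.87 → $30,335.23
Month 2: $30,335.23 +$424.69 interest = $30,759.92; pay $5,126.65 → $25,633.27
Month 3: $25,633.27 +$358.86 interest = $25,992.13; pay $5,198.42 → $20,793.71
Month 4: $20,793.71 +$291.11 interest = $21,084.82; pay $5,271.20 → $15,813.62
Month 5: $15,813.62 +$221.39 interest = $16,035.01; pay $5,345.00 → $10,690.01
Month 6: $10,690.01 +$149.66 interest = $10,839.67; pay $5,419.83 → $5,419.84
Month 7: $5,419.84 +$75.87 interest = $5,495.71; pay $5,495.71 → $0.00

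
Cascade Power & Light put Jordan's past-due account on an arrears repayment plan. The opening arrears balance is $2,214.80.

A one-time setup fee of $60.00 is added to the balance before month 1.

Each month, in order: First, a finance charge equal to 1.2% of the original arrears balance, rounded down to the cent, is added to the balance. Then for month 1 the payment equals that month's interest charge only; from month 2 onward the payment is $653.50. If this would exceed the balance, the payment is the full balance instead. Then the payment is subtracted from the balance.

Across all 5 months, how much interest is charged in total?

$132.85

Month 1: $2,274.80 +$26.57 interest = $2,301.37; pay $26.57 → $2,274.80
Month 2: $2,274.80 +$26.57 interest = $2,301.37; pay $653.50 → $1,647.87
Month 3: $1,647.87 +$26.57 interest = $1,674.44; pay $653.50 → $1,020.94
Month 4: $1,020.94 +$26.57 interest = $1,047.51; pay $653.50 → $394.01
Month 5: $394.01 +$26.57 interest = $420.58; pay $420.58 → $0.00
Total interest: $26.57 + $26.57 + $26.57 + $26.57 + $26.57 = $132.85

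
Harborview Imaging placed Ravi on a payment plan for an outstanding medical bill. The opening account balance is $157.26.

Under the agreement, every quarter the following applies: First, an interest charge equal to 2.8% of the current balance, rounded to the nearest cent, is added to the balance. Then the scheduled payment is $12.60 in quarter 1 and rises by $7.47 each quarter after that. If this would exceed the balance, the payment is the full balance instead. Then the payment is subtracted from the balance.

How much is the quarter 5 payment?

Quarter 1: $157.26 +$4.40 interest = $161.66; pay $12.60 → $149.06
Quarter 2: $149.06 +$4.17 interest = $153.23; pay $20.07 → $133.16
Quarter 3: $133.16 +$3.73 interest = $136.89; pay $27.54 → $109.35
Quarter 4: $109.35 +$3.06 interest = $112.41; pay $35.01 → $77.40
Quarter 5: $77.40 +$2.17 interest = $79.57; pay $42.48 → $37.09

$42.48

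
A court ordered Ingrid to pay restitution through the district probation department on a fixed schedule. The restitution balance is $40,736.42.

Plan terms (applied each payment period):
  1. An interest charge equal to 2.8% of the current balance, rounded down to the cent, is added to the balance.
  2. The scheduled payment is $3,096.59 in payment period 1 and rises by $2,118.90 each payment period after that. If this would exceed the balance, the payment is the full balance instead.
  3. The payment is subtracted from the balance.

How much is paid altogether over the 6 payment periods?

# | Opening | Interest | Payment | End bal
1 | $40,736.42 | $1,140.61 | $3,096.59 | $38,780.44
2 | $38,780.44 | $1,085.85 | $5,215.49 | $34,650.80
3 | $34,650.80 | $970.22 | $7,334.39 | $28,286.63
4 | $28,286.63 | $792.02 | $9,453.29 | $19,625.36
5 | $19,625.36 | $549.51 | $11,572.19 | $8,602.68
6 | $8,602.68 | $240.87 | $8,843.55 | $0.00
Total paid: $45,515.50

$45,515.50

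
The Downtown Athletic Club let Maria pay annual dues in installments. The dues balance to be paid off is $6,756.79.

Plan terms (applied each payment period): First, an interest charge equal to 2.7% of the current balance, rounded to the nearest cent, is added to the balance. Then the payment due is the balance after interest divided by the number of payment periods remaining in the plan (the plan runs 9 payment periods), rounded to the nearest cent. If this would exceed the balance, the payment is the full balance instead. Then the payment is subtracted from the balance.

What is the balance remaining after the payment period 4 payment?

# | Opening | Interest | Payment | End bal
1 | $6,756.79 | $182.43 | $771.02 | $6,168.20
2 | $6,168.20 | $166.54 | $791.84 | $5,542.90
3 | $5,542.90 | $149.66 | $813.22 | $4,879.34
4 | $4,879.34 | $131.74 | $835.18 | $4,175.90

$4,175.90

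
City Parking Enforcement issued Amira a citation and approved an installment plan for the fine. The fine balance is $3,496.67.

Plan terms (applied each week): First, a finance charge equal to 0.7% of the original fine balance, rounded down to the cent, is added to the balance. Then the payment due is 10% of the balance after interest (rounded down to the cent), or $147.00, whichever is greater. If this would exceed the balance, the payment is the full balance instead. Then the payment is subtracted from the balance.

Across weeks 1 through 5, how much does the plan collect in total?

$1,464.07

Week 1: opening $3,496.67; interest $24.47 → $3,521.14; payment $352.11; balance $3,169.03
Week 2: opening $3,169.03; interest $24.47 → $3,193.50; payment $319.35; balance $2,874.15
Week 3: opening $2,874.15; interest $24.47 → $2,898.62; payment $289.86; balance $2,608.76
Week 4: opening $2,608.76; interest $24.47 → $2,633.23; payment $263.32; balance $2,369.91
Week 5: opening $2,369.91; interest $24.47 → $2,394.38; payment $239.43; balance $2,154.95
Total paid: $1,464.07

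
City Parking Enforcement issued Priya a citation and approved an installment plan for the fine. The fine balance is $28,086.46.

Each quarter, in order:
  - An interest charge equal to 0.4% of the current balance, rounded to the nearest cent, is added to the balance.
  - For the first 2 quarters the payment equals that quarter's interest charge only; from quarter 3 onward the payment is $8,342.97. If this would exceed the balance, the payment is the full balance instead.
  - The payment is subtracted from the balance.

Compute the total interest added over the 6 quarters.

$476.02

# | Opening | Interest | Payment | End bal
1 | $28,086.46 | $112.35 | $112.35 | $28,086.46
2 | $28,086.46 | $112.35 | $112.35 | $28,086.46
3 | $28,086.46 | $112.35 | $8,342.97 | $19,855.84
4 | $19,855.84 | $79.42 | $8,342.97 | $11,592.29
5 | $11,592.29 | $46.37 | $8,342.97 | $3,295.69
6 | $3,295.69 | $13.18 | $3,308.87 | $0.00
Total interest: $112.35 + $112.35 + $112.35 + $79.42 + $46.37 + $13.18 = $476.02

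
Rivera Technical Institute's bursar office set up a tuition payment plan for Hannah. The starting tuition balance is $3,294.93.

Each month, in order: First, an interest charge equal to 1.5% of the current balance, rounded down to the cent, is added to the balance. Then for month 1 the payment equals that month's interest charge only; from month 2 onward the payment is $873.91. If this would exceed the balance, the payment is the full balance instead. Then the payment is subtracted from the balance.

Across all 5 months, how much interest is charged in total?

Month 1: $3,294.93 +$49.42 interest = $3,344.35; pay $49.42 → $3,294.93
Month 2: $3,294.93 +$49.42 interest = $3,344.35; pay $873.91 → $2,470.44
Month 3: $2,470.44 +$37.05 interest = $2,507.49; pay $873.91 → $1,633.58
Month 4: $1,633.58 +$24.50 interest = $1,658.08; pay $873.91 → $784.17
Month 5: $784.17 +$11.76 interest = $795.93; pay $795.93 → $0.00
Total interest: $49.42 + $49.42 + $37.05 + $24.50 + $11.76 = $172.15

$172.15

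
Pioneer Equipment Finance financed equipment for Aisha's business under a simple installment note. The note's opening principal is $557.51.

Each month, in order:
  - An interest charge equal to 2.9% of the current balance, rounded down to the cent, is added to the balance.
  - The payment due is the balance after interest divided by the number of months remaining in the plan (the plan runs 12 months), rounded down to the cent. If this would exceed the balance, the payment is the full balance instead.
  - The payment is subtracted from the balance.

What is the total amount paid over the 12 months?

# | Opening | Interest | Payment | End bal
1 | $557.51 | $16.16 | $47.80 | $525.87
2 | $525.87 | $15.25 | $49.19 | $491.93
3 | $491.93 | $14.26 | $50.61 | $455.58
4 | $455.58 | $13.21 | $52.08 | $416.71
5 | $416.71 | $12.08 | $53.59 | $375.20
6 | $375.20 | $10.88 | $55.15 | $330.93
7 | $330.93 | $9.59 | $56.75 | $283.77
8 | $283.77 | $8.22 | $58.39 | $233.60
9 | $233.60 | $6.77 | $60.09 | $180.28
10 | $180.28 | $5.22 | $61.83 | $123.67
11 | $123.67 | $3.58 | $63.62 | $63.63
12 | $63.63 | $1.84 | $65.47 | $0.00
Total paid: $674.57

$674.57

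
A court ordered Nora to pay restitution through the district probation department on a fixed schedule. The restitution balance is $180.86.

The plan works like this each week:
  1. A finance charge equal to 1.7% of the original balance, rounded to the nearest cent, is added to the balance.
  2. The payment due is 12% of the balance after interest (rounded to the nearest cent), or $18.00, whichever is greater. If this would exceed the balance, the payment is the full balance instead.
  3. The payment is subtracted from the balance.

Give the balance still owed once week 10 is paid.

$25.70

Week 1: $180.86 +$3.07 interest = $183.93; pay $22.07 → $161.86
Week 2: $161.86 +$3.07 interest = $164.93; pay $19.79 → $145.14
Week 3: $145.14 +$3.07 interest = $148.21; pay $18.00 → $130.21
Week 4: $130.21 +$3.07 interest = $133.28; pay $18.00 → $115.28
Week 5: $115.28 +$3.07 interest = $118.35; pay $18.00 → $100.35
Week 6: $100.35 +$3.07 interest = $103.42; pay $18.00 → $85.42
Week 7: $85.42 +$3.07 interest = $88.49; pay $18.00 → $70.49
Week 8: $70.49 +$3.07 interest = $73.56; pay $18.00 → $55.56
Week 9: $55.56 +$3.07 interest = $58.63; pay $18.00 → $40.63
Week 10: $40.63 +$3.07 interest = $43.70; pay $18.00 → $25.70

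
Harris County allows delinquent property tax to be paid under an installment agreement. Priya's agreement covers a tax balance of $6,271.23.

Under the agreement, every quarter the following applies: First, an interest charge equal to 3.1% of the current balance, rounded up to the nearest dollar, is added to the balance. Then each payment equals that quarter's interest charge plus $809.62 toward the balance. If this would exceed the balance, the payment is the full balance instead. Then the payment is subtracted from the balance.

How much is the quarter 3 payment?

Quarter 1: $6,271.23 +$195.00 interest = $6,466.23; pay $1,004.62 → $5,461.61
Quarter 2: $5,461.61 +$170.00 interest = $5,631.61; pay $979.62 → $4,651.99
Quarter 3: $4,651.99 +$145.00 interest = $4,796.99; pay $954.62 → $3,842.37

$954.62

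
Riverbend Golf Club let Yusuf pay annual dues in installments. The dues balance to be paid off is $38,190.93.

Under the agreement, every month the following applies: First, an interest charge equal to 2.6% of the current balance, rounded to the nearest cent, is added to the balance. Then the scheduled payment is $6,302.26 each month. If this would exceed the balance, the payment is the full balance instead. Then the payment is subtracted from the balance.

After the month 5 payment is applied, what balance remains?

$10,227.67

# | Opening | Interest | Payment | End bal
1 | $38,190.93 | $992.96 | $6,302.26 | $32,881.63
2 | $32,881.63 | $854.92 | $6,302.26 | $27,434.29
3 | $27,434.29 | $713.29 | $6,302.26 | $21,845.32
4 | $21,845.32 | $567.98 | $6,302.26 | $16,111.04
5 | $16,111.04 | $418.89 | $6,302.26 | $10,227.67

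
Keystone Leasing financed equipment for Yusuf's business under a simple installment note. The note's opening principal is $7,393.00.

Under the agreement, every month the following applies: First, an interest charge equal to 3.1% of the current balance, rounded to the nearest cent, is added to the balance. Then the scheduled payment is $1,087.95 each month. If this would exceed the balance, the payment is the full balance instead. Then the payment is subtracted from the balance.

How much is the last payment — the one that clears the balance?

Month 1: opening $7,393.00; interest $229.18 → $7,622.18; payment $1,087.95; balance $6,534.23
Month 2: opening $6,534.23; interest $202.56 → $6,736.79; payment $1,087.95; balance $5,648.84
Month 3: opening $5,648.84; interest $175.11 → $5,823.95; payment $1,087.95; balance $4,736.00
Month 4: opening $4,736.00; interest $146.82 → $4,882.82; payment $1,087.95; balance $3,794.87
Month 5: opening $3,794.87; interest $117.64 → $3,912.51; payment $1,087.95; balance $2,824.56
Month 6: opening $2,824.56; interest $87.56 → $2,912.12; payment $1,087.95; balance $1,824.17
Month 7: opening $1,824.17; interest $56.55 → $1,880.72; payment $1,087.95; balance $792.77
Month 8: opening $792.77; interest $24.58 → $817.35; payment $817.35; balance $0.00

$817.35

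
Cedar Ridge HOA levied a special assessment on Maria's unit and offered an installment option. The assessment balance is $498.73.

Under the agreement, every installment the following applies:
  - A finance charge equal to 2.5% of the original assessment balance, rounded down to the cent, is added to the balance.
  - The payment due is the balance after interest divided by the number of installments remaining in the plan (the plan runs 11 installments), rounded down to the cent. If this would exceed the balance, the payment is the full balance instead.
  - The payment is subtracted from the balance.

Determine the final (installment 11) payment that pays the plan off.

$82.98

Installment 1: opening $498.73; interest $12.46 → $511.19; payment $46.47; balance $464.72
Installment 2: opening $464.72; interest $12.46 → $477.18; payment $47.71; balance $429.47
Installment 3: opening $429.47; interest $12.46 → $441.93; payment $49.10; balance $392.83
Installment 4: opening $392.83; interest $12.46 → $405.29; payment $50.66; balance $354.63
Installment 5: opening $354.63; interest $12.46 → $367.09; payment $52.44; balance $314.65
Installment 6: opening $314.65; interest $12.46 → $327.11; payment $54.51; balance $272.60
Installment 7: opening $272.60; interest $12.46 → $285.06; payment $57.01; balance $228.05
Installment 8: opening $228.05; interest $12.46 → $240.51; payment $60.12; balance $180.39
Installment 9: opening $180.39; interest $12.46 → $192.85; payment $64.28; balance $128.57
Installment 10: opening $128.57; interest $12.46 → $141.03; payment $70.51; balance $70.52
Installment 11: opening $70.52; interest $12.46 → $82.98; payment $82.98; balance $0.00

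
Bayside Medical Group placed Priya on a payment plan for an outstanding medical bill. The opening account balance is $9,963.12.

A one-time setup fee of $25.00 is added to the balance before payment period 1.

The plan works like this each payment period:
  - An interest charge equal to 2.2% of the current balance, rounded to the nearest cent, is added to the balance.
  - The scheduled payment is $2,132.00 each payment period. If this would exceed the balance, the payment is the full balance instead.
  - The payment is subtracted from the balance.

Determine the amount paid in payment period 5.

$2,128.75

Payment period 1: opening $9,988.12; interest $219.74 → $10,207.86; payment $2,132.00; balance $8,075.86
Payment period 2: opening $8,075.86; interest $177.67 → $8,253.53; payment $2,132.00; balance $6,121.53
Payment period 3: opening $6,121.53; interest $134.67 → $6,256.20; payment $2,132.00; balance $4,124.20
Payment period 4: opening $4,124.20; interest $90.73 → $4,214.93; payment $2,132.00; balance $2,082.93
Payment period 5: opening $2,082.93; interest $45.82 → $2,128.75; payment $2,128.75; balance $0.00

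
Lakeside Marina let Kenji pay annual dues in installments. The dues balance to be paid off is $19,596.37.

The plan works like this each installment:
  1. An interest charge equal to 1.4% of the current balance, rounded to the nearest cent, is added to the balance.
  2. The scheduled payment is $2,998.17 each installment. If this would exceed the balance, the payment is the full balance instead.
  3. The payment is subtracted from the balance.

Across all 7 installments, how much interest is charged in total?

$1,100.70

Installment 1: opening $19,596.37; interest $274.35 → $19,870.72; payment $2,998.17; balance $16,872.55
Installment 2: opening $16,872.55; interest $236.22 → $17,108.77; payment $2,998.17; balance $14,110.60
Installment 3: opening $14,110.60; interest $197.55 → $14,308.15; payment $2,998.17; balance $11,309.98
Installment 4: opening $11,309.98; interest $158.34 → $11,468.32; payment $2,998.17; balance $8,470.15
Installment 5: opening $8,470.15; interest $118.58 → $8,588.73; payment $2,998.17; balance $5,590.56
Installment 6: opening $5,590.56; interest $78.27 → $5,668.83; payment $2,998.17; balance $2,670.66
Installment 7: opening $2,670.66; interest $37.39 → $2,708.05; payment $2,708.05; balance $0.00
Total interest: $274.35 + $236.22 + $197.55 + $158.34 + $118.58 + $78.27 + $37.39 = $1,100.70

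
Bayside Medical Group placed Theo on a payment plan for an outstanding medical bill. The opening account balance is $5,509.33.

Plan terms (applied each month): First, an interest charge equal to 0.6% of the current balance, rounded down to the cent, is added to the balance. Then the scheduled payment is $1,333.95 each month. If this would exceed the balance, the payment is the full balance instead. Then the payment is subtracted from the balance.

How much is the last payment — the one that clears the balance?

Month 1: opening $5,509.33; interest $33.05 → $5,542.38; payment $1,333.95; balance $4,208.43
Month 2: opening $4,208.43; interest $25.25 → $4,233.68; payment $1,333.95; balance $2,899.73
Month 3: opening $2,899.73; interest $17.39 → $2,917.12; payment $1,333.95; balance $1,583.17
Month 4: opening $1,583.17; interest $9.49 → $1,592.66; payment $1,333.95; balance $258.71
Month 5: opening $258.71; interest $1.55 → $260.26; payment $260.26; balance $0.00

$260.26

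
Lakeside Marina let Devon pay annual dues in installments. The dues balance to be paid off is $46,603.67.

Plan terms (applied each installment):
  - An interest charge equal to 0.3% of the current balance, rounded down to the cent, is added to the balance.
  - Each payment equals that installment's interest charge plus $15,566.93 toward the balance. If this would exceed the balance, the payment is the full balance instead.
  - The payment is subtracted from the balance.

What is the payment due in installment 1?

$15,706.74

Installment 1: opening $46,603.67; interest $139.81 → $46,743.48; payment $15,706.74; balance $31,036.74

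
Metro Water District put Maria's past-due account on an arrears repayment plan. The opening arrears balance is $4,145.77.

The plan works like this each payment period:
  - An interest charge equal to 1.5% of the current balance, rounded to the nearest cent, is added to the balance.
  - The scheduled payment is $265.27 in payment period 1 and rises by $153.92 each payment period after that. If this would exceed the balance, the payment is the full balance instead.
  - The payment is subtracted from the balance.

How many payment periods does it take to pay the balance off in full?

7

Payment period 1: opening $4,145.77; interest $62.19 → $4,207.96; payment $265.27; balance $3,942.69
Payment period 2: opening $3,942.69; interest $59.14 → $4,001.83; payment $419.19; balance $3,582.64
Payment period 3: opening $3,582.64; interest $53.74 → $3,636.38; payment $573.11; balance $3,063.27
Payment period 4: opening $3,063.27; interest $45.95 → $3,109.22; payment $727.03; balance $2,382.19
Payment period 5: opening $2,382.19; interest $35.73 → $2,417.92; payment $880.95; balance $1,536.97
Payment period 6: opening $1,536.97; interest $23.05 → $1,560.02; payment $1,034.87; balance $525.15
Payment period 7: opening $525.15; interest $7.88 → $533.03; payment $533.03; balance $0.00
Balance reaches $0.00 in payment period 7.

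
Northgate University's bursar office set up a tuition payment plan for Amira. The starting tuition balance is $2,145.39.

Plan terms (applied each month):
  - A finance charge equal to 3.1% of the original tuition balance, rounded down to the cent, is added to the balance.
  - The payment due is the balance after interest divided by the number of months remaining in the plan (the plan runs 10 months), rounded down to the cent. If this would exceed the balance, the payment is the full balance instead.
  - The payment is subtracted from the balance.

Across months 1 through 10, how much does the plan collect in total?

$2,810.39

Month 1: opening $2,145.39; interest $66.50 → $2,211.89; payment $221.18; balance $1,990.71
Month 2: opening $1,990.71; interest $66.50 → $2,057.21; payment $228.57; balance $1,828.64
Month 3: opening $1,828.64; interest $66.50 → $1,895.14; payment $236.89; balance $1,658.25
Month 4: opening $1,658.25; interest $66.50 → $1,724.75; payment $246.39; balance $1,478.36
Month 5: opening $1,478.36; interest $66.50 → $1,544.86; payment $257.47; balance $1,287.39
Month 6: opening $1,287.39; interest $66.50 → $1,353.89; payment $270.77; balance $1,083.12
Month 7: opening $1,083.12; interest $66.50 → $1,149.62; payment $287.40; balance $862.22
Month 8: opening $862.22; interest $66.50 → $928.72; payment $309.57; balance $619.15
Month 9: opening $619.15; interest $66.50 → $685.65; payment $342.82; balance $342.83
Month 10: opening $342.83; interest $66.50 → $409.33; payment $409.33; balance $0.00
Total paid: $2,810.39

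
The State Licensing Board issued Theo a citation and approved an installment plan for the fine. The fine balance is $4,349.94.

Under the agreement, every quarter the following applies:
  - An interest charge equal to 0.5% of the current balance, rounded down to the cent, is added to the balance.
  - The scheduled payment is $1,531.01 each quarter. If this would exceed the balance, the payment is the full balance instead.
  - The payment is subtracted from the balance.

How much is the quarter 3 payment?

Quarter 1: opening $4,349.94; interest $21.74 → $4,371.68; payment $1,531.01; balance $2,840.67
Quarter 2: opening $2,840.67; interest $14.20 → $2,854.87; payment $1,531.01; balance $1,323.86
Quarter 3: opening $1,323.86; interest $6.61 → $1,330.47; payment $1,330.47; balance $0.00

$1,330.47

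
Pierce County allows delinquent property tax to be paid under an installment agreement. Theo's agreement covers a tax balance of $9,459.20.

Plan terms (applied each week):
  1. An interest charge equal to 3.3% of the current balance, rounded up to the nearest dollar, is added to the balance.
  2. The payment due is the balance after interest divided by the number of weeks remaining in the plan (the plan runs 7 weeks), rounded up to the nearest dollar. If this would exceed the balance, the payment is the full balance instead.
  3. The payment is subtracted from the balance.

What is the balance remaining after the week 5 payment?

$3,178.20

Week 1: opening $9,459.20; interest $313.00 → $9,772.20; payment $1,397.00; balance $8,375.20
Week 2: opening $8,375.20; interest $277.00 → $8,652.20; payment $1,443.00; balance $7,209.20
Week 3: opening $7,209.20; interest $238.00 → $7,447.20; payment $1,490.00; balance $5,957.20
Week 4: opening $5,957.20; interest $197.00 → $6,154.20; payment $1,539.00; balance $4,615.20
Week 5: opening $4,615.20; interest $153.00 → $4,768.20; payment $1,590.00; balance $3,178.20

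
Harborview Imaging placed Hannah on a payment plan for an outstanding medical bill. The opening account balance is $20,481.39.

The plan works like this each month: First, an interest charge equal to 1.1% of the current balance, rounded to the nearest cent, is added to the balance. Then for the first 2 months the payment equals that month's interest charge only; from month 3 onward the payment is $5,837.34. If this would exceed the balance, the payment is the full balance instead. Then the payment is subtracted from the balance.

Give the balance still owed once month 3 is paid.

$14,869.35

Month 1: $20,481.39 +$225.30 interest = $20,706.69; pay $225.30 → $20,481.39
Month 2: $20,481.39 +$225.30 interest = $20,706.69; pay $225.30 → $20,481.39
Month 3: $20,481.39 +$225.30 interest = $20,706.69; pay $5,837.34 → $14,869.35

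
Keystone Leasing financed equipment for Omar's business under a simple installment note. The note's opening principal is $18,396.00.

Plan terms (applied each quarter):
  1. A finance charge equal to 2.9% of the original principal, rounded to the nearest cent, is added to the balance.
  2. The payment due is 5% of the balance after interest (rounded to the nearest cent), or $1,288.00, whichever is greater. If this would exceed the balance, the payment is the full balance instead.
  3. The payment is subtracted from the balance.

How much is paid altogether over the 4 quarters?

$5,152.00

Quarter 1: $18,396.00 +$533.48 interest = $18,929.48; pay $1,288.00 → $17,641.48
Quarter 2: $17,641.48 +$533.48 interest = $18,174.96; pay $1,288.00 → $16,886.96
Quarter 3: $16,886.96 +$533.48 interest = $17,420.44; pay $1,288.00 → $16,132.44
Quarter 4: $16,132.44 +$533.48 interest = $16,665.92; pay $1,288.00 → $15,377.92
Total paid: $5,152.00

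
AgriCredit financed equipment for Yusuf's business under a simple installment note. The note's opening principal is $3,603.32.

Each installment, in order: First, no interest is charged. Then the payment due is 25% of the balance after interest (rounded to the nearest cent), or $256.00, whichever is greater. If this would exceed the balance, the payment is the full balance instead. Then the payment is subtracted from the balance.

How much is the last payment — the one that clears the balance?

# | Opening | Payment | End bal
1 | $3,603.32 | $900.83 | $2,702.49
2 | $2,702.49 | $675.62 | $2,026.87
3 | $2,026.87 | $506.72 | $1,520.15
4 | $1,520.15 | $380.04 | $1,140.11
5 | $1,140.11 | $285.03 | $855.08
6 | $855.08 | $256.00 | $599.08
7 | $599.08 | $256.00 | $343.08
8 | $343.08 | $256.00 | $87.08
9 | $87.08 | $87.08 | $0.00

$87.08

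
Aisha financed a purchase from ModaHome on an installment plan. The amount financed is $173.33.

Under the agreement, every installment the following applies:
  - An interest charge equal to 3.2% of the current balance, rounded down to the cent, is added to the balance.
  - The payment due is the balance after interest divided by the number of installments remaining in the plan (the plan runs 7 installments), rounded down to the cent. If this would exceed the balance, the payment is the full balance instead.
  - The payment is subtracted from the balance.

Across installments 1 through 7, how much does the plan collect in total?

Installment 1: opening $173.33; interest $5.54 → $178.87; payment $25.55; balance $153.32
Installment 2: opening $153.32; interest $4.90 → $158.22; payment $26.37; balance $131.85
Installment 3: opening $131.85; interest $4.21 → $136.06; payment $27.21; balance $108.85
Installment 4: opening $108.85; interest $3.48 → $112.33; payment $28.08; balance $84.25
Installment 5: opening $84.25; interest $2.69 → $86.94; payment $28.98; balance $57.96
Installment 6: opening $57.96; interest $1.85 → $59.81; payment $29.90; balance $29.91
Installment 7: opening $29.91; interest $0.95 → $30.86; payment $30.86; balance $0.00
Total paid: $196.95

$196.95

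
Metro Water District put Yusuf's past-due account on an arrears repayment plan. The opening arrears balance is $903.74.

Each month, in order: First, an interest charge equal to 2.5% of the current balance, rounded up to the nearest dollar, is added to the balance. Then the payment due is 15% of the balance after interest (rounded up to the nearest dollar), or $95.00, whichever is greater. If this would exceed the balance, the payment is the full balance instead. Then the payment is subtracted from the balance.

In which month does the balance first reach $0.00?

Month 1: opening $903.74; interest $23.00 → $926.74; payment $140.00; balance $786.74
Month 2: opening $786.74; interest $20.00 → $806.74; payment $122.00; balance $684.74
Month 3: opening $684.74; interest $18.00 → $702.74; payment $106.00; balance $596.74
Month 4: opening $596.74; interest $15.00 → $611.74; payment $95.00; balance $516.74
Month 5: opening $516.74; interest $13.00 → $529.74; payment $95.00; balance $434.74
Month 6: opening $434.74; interest $11.00 → $445.74; payment $95.00; balance $350.74
Month 7: opening $350.74; interest $9.00 → $359.74; payment $95.00; balance $264.74
Month 8: opening $264.74; interest $7.00 → $271.74; payment $95.00; balance $176.74
Month 9: opening $176.74; interest $5.00 → $181.74; payment $95.00; balance $86.74
Month 10: opening $86.74; interest $3.00 → $89.74; payment $89.74; balance $0.00
Balance reaches $0.00 in month 10.

10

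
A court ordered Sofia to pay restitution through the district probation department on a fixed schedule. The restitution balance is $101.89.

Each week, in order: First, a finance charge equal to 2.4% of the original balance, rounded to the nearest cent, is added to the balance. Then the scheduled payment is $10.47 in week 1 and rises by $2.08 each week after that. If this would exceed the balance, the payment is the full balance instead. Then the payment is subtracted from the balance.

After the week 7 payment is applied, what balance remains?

# | Opening | Interest | Payment | End bal
1 | $101.89 | $2.45 | $10.47 | $93.87
2 | $93.87 | $2.45 | $12.55 | $83.77
3 | $83.77 | $2.45 | $14.63 | $71.59
4 | $71.59 | $2.45 | $16.71 | $57.33
5 | $57.33 | $2.45 | $18.79 | $40.99
6 | $40.99 | $2.45 | $20.87 | $22.57
7 | $22.57 | $2.45 | $22.95 | $2.07

$2.07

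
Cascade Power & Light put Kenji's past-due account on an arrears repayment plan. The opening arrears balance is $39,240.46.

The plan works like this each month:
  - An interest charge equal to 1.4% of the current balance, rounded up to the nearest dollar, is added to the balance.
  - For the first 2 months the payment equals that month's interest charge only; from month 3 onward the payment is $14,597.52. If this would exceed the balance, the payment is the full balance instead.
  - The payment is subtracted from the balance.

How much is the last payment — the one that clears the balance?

$11,102.42

Month 1: $39,240.46 +$550.00 interest = $39,790.46; pay $550.00 → $39,240.46
Month 2: $39,240.46 +$550.00 interest = $39,790.46; pay $550.00 → $39,240.46
Month 3: $39,240.46 +$550.00 interest = $39,790.46; pay $14,597.52 → $25,192.94
Month 4: $25,192.94 +$353.00 interest = $25,545.94; pay $14,597.52 → $10,948.42
Month 5: $10,948.42 +$154.00 interest = $11,102.42; pay $11,102.42 → $0.00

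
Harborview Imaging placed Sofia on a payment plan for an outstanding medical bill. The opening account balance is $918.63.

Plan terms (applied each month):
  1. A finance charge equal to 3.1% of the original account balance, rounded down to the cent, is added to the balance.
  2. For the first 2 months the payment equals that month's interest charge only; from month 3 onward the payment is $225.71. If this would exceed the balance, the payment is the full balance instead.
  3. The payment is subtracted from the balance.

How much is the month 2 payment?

Month 1: opening $918.63; interest $28.47 → $947.10; payment $28.47; balance $918.63
Month 2: opening $918.63; interest $28.47 → $947.10; payment $28.47; balance $918.63

$28.47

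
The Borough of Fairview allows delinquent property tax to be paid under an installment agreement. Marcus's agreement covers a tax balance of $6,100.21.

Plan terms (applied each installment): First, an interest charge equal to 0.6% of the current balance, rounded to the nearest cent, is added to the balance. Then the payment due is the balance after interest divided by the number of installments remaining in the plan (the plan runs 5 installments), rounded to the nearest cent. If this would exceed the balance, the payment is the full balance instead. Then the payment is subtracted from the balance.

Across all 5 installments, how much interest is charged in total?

Installment 1: opening $6,100.21; interest $36.60 → $6,136.81; payment $1,227.36; balance $4,909.45
Installment 2: opening $4,909.45; interest $29.46 → $4,938.91; payment $1,234.73; balance $3,704.18
Installment 3: opening $3,704.18; interest $22.23 → $3,726.41; payment $1,242.14; balance $2,484.27
Installment 4: opening $2,484.27; interest $14.91 → $2,499.18; payment $1,249.59; balance $1,249.59
Installment 5: opening $1,249.59; interest $7.50 → $1,257.09; payment $1,257.09; balance $0.00
Total interest: $36.60 + $29.46 + $22.23 + $14.91 + $7.50 = $110.70

$110.70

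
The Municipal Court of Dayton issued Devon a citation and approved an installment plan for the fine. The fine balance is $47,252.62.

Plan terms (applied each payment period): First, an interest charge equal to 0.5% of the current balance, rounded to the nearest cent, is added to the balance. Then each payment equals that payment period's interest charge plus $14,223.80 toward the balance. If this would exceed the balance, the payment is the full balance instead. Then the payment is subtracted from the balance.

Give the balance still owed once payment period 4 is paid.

# | Opening | Interest | Payment | End bal
1 | $47,252.62 | $236.26 | $14,460.06 | $33,028.82
2 | $33,028.82 | $165.14 | $14,388.94 | $18,805.02
3 | $18,805.02 | $94.03 | $14,317.83 | $4,581.22
4 | $4,581.22 | $22.91 | $4,604.13 | $0.00

$0.00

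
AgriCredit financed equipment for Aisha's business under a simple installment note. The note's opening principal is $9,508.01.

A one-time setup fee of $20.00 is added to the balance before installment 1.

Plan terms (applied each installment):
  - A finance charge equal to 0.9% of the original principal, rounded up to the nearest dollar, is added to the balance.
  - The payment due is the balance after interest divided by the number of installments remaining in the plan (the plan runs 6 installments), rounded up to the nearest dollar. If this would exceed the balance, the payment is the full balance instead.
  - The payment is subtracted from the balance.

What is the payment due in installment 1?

$1,603.00

Installment 1: opening $9,528.01; interest $86.00 → $9,614.01; payment $1,603.00; balance $8,011.01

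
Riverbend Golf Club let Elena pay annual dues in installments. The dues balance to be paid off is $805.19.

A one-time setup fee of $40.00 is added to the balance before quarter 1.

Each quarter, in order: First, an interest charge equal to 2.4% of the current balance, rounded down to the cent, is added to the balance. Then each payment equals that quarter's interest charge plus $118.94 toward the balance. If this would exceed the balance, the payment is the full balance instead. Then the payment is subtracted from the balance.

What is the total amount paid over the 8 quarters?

Quarter 1: $845.19 +$20.28 interest = $865.47; pay $139.22 → $726.25
Quarter 2: $726.25 +$17.43 interest = $743.68; pay $136.37 → $607.31
Quarter 3: $607.31 +$14.57 interest = $621.88; pay $133.51 → $488.37
Quarter 4: $488.37 +$11.72 interest = $500.09; pay $130.66 → $369.43
Quarter 5: $369.43 +$8.86 interest = $378.29; pay $127.80 → $250.49
Quarter 6: $250.49 +$6.01 interest = $256.50; pay $124.95 → $131.55
Quarter 7: $131.55 +$3.15 interest = $134.70; pay $122.09 → $12.61
Quarter 8: $12.61 +$0.30 interest = $12.91; pay $12.91 → $0.00
Total paid: $927.51

$927.51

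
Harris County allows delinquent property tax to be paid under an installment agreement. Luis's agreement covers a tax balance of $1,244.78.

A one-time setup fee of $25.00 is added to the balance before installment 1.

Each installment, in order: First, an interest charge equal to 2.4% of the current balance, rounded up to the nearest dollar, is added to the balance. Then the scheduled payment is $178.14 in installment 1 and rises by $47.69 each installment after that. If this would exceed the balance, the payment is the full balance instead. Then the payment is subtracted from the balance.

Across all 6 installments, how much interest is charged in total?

# | Opening | Interest | Payment | End bal
1 | $1,269.78 | $31.00 | $178.14 | $1,122.64
2 | $1,122.64 | $27.00 | $225.83 | $923.81
3 | $923.81 | $23.00 | $273.52 | $673.29
4 | $673.29 | $17.00 | $321.21 | $369.08
5 | $369.08 | $9.00 | $368.90 | $9.18
6 | $9.18 | $1.00 | $10.18 | $0.00
Total interest: $31.00 + $27.00 + $23.00 + $17.00 + $9.00 + $1.00 = $108.00

$108.00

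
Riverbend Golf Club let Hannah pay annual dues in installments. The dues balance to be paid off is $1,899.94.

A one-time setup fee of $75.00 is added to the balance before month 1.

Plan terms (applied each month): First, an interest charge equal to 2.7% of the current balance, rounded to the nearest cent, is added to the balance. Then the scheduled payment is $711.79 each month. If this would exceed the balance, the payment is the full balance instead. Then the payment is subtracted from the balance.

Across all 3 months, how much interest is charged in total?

# | Opening | Interest | Payment | End bal
1 | $1,974.94 | $53.32 | $711.79 | $1,316.47
2 | $1,316.47 | $35.54 | $711.79 | $640.22
3 | $640.22 | $17.29 | $657.51 | $0.00
Total interest: $53.32 + $35.54 + $17.29 = $106.15

$106.15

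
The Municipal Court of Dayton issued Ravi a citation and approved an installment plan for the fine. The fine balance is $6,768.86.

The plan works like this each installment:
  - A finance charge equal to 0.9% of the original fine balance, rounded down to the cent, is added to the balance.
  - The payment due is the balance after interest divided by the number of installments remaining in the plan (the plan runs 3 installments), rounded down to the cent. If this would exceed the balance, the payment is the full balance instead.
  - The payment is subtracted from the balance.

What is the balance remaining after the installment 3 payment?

$0.00

Installment 1: $6,768.86 +$60.91 interest = $6,829.77; pay $2,276.59 → $4,553.18
Installment 2: $4,553.18 +$60.91 interest = $4,614.09; pay $2,307.04 → $2,307.05
Installment 3: $2,307.05 +$60.91 interest = $2,367.96; pay $2,367.96 → $0.00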